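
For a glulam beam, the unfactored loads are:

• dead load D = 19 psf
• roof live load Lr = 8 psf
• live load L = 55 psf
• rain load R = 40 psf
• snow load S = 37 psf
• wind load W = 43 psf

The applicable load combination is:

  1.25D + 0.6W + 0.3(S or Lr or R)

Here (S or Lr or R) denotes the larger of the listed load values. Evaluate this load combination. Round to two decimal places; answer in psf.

(S or Lr or R) → R = 40 psf.
1.25(19) + 0.6(43) + 0.3(40) = 23.75 + 25.80 + 12.00 = 61.55
q_u = 61.55 psf.

61.55 psf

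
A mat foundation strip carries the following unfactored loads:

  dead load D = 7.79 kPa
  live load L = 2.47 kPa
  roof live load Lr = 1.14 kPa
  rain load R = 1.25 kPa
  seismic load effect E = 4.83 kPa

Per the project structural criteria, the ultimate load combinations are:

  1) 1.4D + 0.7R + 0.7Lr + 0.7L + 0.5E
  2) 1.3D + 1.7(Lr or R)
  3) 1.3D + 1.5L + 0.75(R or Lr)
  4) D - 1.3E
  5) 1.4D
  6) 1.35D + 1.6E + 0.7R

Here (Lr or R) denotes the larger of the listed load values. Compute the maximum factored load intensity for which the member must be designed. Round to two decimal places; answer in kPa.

19.12 kPa

(Lr or R) → R = 1.25 kPa; (R or Lr) → R = 1.25 kPa.
1) 1.4(7.79) + 0.7(1.25) + 0.7(1.14) + 0.7(2.47) + 0.5(4.83) = 16.72
2) 1.3(7.79) + 1.7(1.25) = 12.25
3) 1.3(7.79) + 1.5(2.47) + 0.75(1.25) = 14.77
4) 1.0(7.79) - 1.3(4.83) = 1.51
5) 1.4(7.79) = 10.91
6) 1.35(7.79) + 1.6(4.83) + 0.7(1.25) = 19.12
The controlling combination is 6, giving 19.12 kPa.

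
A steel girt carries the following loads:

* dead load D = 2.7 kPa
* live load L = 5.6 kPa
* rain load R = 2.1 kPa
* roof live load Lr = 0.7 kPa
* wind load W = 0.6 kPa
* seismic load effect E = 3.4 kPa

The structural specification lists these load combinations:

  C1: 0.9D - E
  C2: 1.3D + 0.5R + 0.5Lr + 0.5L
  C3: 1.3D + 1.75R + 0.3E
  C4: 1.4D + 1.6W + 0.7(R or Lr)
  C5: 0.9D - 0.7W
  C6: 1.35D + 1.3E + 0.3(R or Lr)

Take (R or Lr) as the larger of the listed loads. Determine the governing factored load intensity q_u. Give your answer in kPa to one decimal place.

(R or Lr) → R = 2.1 kPa.
C1: 0.9(2.7) - 1.0(3.4) = 2.4 - 3.4 = -1.0
C2: 1.3(2.7) + 0.5(2.1) + 0.5(0.7) + 0.5(5.6) = 7.7
C3: 1.3(2.7) + 1.75(2.1) + 0.3(3.4) = 3.5 + 3.7 + 1.0 = 8.2
C4: 1.4(2.7) + 1.6(0.6) + 0.7(2.1) = 6.2
C5: 0.9(2.7) - 0.7(0.6) = 2.4 - 0.4 = 2.0
C6: 1.35(2.7) + 1.3(3.4) + 0.3(2.1) = 8.7
The controlling combination is 6, giving 8.7 kPa.

8.7 kPa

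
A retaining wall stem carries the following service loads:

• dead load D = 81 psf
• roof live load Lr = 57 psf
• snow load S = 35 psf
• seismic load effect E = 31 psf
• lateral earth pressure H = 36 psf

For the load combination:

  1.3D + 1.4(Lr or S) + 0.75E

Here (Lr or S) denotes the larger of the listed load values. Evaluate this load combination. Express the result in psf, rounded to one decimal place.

(Lr or S) → Lr = 57 psf.
1.3(81) + 1.4(57) + 0.75(31) = 208.4
q_u = 208.4 psf.

208.4 psf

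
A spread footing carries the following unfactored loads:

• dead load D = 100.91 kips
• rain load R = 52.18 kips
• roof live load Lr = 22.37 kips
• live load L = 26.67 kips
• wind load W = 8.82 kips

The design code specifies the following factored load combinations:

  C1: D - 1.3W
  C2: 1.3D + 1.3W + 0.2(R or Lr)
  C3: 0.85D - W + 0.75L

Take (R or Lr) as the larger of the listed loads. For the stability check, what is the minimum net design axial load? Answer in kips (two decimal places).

(R or Lr) → R = 52.18 kips.
C1: 1.0(100.91) - 1.3(8.82) = 89.44
C2: 1.3(100.91) + 1.3(8.82) + 0.2(52.18) = 153.09
C3: 0.85(100.91) - 1.0(8.82) + 0.75(26.67) = 96.96
Combination 1 gives the minimum: 89.44 kips.

89.44 kips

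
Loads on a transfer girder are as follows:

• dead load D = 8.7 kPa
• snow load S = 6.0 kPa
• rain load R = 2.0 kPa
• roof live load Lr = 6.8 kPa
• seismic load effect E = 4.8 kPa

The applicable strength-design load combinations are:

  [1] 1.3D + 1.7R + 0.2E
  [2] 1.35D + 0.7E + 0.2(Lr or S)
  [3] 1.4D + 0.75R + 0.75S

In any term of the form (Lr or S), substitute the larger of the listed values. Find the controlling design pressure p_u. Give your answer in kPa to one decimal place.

(Lr or S) → Lr = 6.8 kPa.
[1] 1.3(8.7) + 1.7(2.0) + 0.2(4.8) = 15.7
[2] 1.35(8.7) + 0.7(4.8) + 0.2(6.8) = 16.5
[3] 1.4(8.7) + 0.75(2.0) + 0.75(6.0) = 18.2
Maximum is from combination 3.

18.2 kPa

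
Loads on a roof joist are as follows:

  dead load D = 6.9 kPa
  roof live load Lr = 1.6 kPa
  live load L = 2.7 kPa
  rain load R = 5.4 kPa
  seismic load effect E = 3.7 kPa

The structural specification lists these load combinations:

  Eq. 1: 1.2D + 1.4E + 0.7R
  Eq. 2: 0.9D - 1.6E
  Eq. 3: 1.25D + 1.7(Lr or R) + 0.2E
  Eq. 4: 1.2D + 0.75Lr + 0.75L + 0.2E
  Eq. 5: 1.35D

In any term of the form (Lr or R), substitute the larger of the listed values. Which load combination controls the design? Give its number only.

Combination 3

(Lr or R) → R = 5.4 kPa.
Eq. 1: 1.2(6.9) + 1.4(3.7) + 0.7(5.4) = 17.2
Eq. 2: 0.9(6.9) - 1.6(3.7) = 0.3
Eq. 3: 1.25(6.9) + 1.7(5.4) + 0.2(3.7) = 18.5
Eq. 4: 1.2(6.9) + 0.75(1.6) + 0.75(2.7) + 0.2(3.7) = 12.2
Eq. 5: 1.35(6.9) = 9.3
The largest value is 18.5 kPa from combination 3.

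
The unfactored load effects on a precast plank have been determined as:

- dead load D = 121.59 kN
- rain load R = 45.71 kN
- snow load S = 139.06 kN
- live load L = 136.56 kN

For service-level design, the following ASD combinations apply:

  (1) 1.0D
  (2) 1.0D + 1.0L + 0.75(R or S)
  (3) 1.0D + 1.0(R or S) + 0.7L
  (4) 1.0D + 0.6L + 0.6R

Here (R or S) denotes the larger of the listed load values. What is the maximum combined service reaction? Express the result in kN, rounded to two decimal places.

362.45 kN

(R or S) → S = 139.06 kN.
(1) 1.0(121.59) = 121.59
(2) 1.0(121.59) + 1.0(136.56) + 0.75(139.06) = 121.59 + 136.56 + 104.30 = 362.45
(3) 1.0(121.59) + 1.0(139.06) + 0.7(136.56) = 121.59 + 139.06 + 95.59 = 356.24
(4) 1.0(121.59) + 0.6(136.56) + 0.6(45.71) = 230.95
Combination 2 governs: V = 362.45 kN.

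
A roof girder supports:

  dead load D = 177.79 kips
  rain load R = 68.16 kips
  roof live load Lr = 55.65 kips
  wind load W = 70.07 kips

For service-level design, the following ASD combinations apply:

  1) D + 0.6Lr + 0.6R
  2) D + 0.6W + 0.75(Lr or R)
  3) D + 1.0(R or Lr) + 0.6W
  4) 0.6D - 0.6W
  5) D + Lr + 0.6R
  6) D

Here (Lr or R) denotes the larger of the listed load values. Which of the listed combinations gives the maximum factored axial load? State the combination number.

(Lr or R) → R = 68.16 kips; (R or Lr) → R = 68.16 kips.
1) 1.0(177.79) + 0.6(55.65) + 0.6(68.16) = 177.79 + 33.39 + 40.90 = 252.08
2) 1.0(177.79) + 0.6(70.07) + 0.75(68.16) = 177.79 + 42.04 + 51.12 = 270.95
3) 1.0(177.79) + 1.0(68.16) + 0.6(70.07) = 177.79 + 68.16 + 42.04 = 287.99
4) 0.6(177.79) - 0.6(70.07) = 106.67 - 42.04 = 64.63
5) 1.0(177.79) + 1.0(55.65) + 0.6(68.16) = 177.79 + 55.65 + 40.90 = 274.34
6) 1.0(177.79) = 177.79
The largest value is 287.99 kips from combination 3.

Combination 3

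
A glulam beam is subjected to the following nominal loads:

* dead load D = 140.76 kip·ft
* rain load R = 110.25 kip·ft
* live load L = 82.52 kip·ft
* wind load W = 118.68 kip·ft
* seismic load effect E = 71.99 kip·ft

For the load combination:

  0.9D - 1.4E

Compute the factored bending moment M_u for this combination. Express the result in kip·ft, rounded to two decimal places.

0.9(140.76) - 1.4(71.99) = 25.90
M_u = 25.90 kip·ft.

25.90 kip·ft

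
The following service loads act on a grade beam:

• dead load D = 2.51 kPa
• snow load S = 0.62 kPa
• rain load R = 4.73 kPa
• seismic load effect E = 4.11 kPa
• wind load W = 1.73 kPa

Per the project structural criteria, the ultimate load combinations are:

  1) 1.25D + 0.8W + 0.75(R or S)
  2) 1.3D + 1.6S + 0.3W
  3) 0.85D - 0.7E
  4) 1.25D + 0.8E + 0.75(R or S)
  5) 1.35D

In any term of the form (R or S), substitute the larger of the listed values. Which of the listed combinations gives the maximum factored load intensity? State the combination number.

Combination 4

(R or S) → R = 4.73 kPa.
1) 1.25(2.51) + 0.8(1.73) + 0.75(4.73) = 3.14 + 1.38 + 3.55 = 8.07
2) 1.3(2.51) + 1.6(0.62) + 0.3(1.73) = 3.26 + 0.99 + 0.52 = 4.77
3) 0.85(2.51) - 0.7(4.11) = -0.74
4) 1.25(2.51) + 0.8(4.11) + 0.75(4.73) = 9.97
5) 1.35(2.51) = 3.39
The largest value is 9.97 kPa from combination 4.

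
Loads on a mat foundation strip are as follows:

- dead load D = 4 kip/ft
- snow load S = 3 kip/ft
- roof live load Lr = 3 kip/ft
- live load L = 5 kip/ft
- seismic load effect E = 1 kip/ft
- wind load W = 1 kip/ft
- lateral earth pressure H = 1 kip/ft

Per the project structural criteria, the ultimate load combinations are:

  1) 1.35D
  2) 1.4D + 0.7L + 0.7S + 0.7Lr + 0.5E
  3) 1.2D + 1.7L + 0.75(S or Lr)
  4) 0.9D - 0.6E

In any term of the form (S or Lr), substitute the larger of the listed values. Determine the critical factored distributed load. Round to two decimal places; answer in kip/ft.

15.55 kip/ft

(S or Lr) → S = 3 kip/ft.
1) 1.35(4) = 5.40
2) 1.4(4) + 0.7(5) + 0.7(3) + 0.7(3) + 0.5(1) = 5.60 + 3.50 + 2.10 + 2.10 + 0.50 = 13.80
3) 1.2(4) + 1.7(5) + 0.75(3) = 4.80 + 8.50 + 2.25 = 15.55
4) 0.9(4) - 0.6(1) = 3.60 - 0.60 = 3.00
The controlling combination is 3, giving 15.55 kip/ft.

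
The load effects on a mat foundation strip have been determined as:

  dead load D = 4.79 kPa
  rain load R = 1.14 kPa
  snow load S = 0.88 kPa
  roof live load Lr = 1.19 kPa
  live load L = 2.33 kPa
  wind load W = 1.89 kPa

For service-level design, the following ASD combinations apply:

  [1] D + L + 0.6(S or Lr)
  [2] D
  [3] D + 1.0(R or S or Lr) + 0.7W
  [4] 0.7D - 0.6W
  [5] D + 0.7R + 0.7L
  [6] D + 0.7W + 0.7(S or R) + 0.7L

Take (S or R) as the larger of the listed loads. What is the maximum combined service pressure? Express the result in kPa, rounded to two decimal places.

8.54 kPa

(S or Lr) → Lr = 1.19 kPa; (R or S or Lr) → Lr = 1.19 kPa; (S or R) → R = 1.14 kPa.
[1] 1.0(4.79) + 1.0(2.33) + 0.6(1.19) = 7.83
[2] 1.0(4.79) = 4.79
[3] 1.0(4.79) + 1.0(1.19) + 0.7(1.89) = 7.30
[4] 0.7(4.79) - 0.6(1.89) = 2.22
[5] 1.0(4.79) + 0.7(1.14) + 0.7(2.33) = 7.22
[6] 1.0(4.79) + 0.7(1.89) + 0.7(1.14) + 0.7(2.33) = 8.54
Combination 6 governs: p = 8.54 kPa.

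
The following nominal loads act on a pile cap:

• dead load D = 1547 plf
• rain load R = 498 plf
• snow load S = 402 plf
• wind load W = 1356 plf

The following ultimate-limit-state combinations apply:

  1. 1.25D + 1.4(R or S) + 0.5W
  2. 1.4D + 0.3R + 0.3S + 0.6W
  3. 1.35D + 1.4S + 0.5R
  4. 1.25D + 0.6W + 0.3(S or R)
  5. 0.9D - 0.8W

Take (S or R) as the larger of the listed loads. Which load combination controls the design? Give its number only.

(R or S) → R = 498 plf; (S or R) → R = 498 plf.
1. 1.25(1547) + 1.4(498) + 0.5(1356) = 1933.8 + 697.2 + 678.0 = 3309.0
2. 1.4(1547) + 0.3(498) + 0.3(402) + 0.6(1356) = 2165.8 + 149.4 + 120.6 + 813.6 = 3249.4
3. 1.35(1547) + 1.4(402) + 0.5(498) = 2088.5 + 562.8 + 249.0 = 2900.3
4. 1.25(1547) + 0.6(1356) + 0.3(498) = 1933.8 + 813.6 + 149.4 = 2896.8
5. 0.9(1547) - 0.8(1356) = 1392.3 - 1084.8 = 307.5
The largest value is 3309.0 plf from combination 1.

Combination 1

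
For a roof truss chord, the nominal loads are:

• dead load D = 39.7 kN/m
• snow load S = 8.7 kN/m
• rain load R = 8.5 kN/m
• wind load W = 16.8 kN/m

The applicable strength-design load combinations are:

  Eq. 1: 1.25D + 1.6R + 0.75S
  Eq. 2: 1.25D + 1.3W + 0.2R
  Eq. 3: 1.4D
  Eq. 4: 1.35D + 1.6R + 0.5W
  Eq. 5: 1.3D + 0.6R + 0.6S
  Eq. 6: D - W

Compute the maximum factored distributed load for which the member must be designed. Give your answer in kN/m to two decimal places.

75.60 kN/m

Eq. 1: 1.25(39.7) + 1.6(8.5) + 0.75(8.7) = 69.75
Eq. 2: 1.25(39.7) + 1.3(16.8) + 0.2(8.5) = 49.63 + 21.84 + 1.70 = 73.17
Eq. 3: 1.4(39.7) = 55.58
Eq. 4: 1.35(39.7) + 1.6(8.5) + 0.5(16.8) = 53.60 + 13.60 + 8.40 = 75.60
Eq. 5: 1.3(39.7) + 0.6(8.5) + 0.6(8.7) = 51.61 + 5.10 + 5.22 = 61.93
Eq. 6: 1.0(39.7) - 1.0(16.8) = 39.70 - 16.80 = 22.90
Maximum is from combination 4.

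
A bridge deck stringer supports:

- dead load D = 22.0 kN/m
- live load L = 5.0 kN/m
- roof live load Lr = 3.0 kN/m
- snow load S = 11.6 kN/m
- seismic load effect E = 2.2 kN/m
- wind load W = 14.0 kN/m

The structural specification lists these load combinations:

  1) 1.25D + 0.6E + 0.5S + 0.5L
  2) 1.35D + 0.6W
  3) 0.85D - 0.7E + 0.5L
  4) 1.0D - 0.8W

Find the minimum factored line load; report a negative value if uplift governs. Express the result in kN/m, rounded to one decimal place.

10.8 kN/m

1) 1.25(22.0) + 0.6(2.2) + 0.5(11.6) + 0.5(5.0) = 27.5 + 1.3 + 5.8 + 2.5 = 37.1
2) 1.35(22.0) + 0.6(14.0) = 29.7 + 8.4 = 38.1
3) 0.85(22.0) - 0.7(2.2) + 0.5(5.0) = 18.7 - 1.5 + 2.5 = 19.7
4) 1.0(22.0) - 0.8(14.0) = 22.0 - 11.2 = 10.8
Combination 4 gives the minimum: 10.8 kN/m.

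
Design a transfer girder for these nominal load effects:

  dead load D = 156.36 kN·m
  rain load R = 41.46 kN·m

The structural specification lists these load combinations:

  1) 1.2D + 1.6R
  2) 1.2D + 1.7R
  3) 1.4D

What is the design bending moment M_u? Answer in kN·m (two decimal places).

258.11 kN·m

1) 1.2(156.36) + 1.6(41.46) = 253.97
2) 1.2(156.36) + 1.7(41.46) = 258.11
3) 1.4(156.36) = 218.90
The controlling combination is 2, giving 258.11 kN·m.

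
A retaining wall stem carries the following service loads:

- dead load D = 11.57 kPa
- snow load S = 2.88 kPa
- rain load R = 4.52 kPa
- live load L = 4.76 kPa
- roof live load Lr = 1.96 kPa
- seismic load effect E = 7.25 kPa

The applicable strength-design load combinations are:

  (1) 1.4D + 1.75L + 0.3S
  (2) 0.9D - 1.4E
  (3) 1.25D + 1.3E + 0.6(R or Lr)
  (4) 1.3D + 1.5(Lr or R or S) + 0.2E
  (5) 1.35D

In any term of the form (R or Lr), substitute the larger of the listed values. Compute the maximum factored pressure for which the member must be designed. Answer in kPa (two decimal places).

(R or Lr) → R = 4.52 kPa; (Lr or R or S) → R = 4.52 kPa.
(1) 1.4(11.57) + 1.75(4.76) + 0.3(2.88) = 16.20 + 8.33 + 0.86 = 25.39
(2) 0.9(11.57) - 1.4(7.25) = 10.41 - 10.15 = 0.26
(3) 1.25(11.57) + 1.3(7.25) + 0.6(4.52) = 14.46 + 9.43 + 2.71 = 26.60
(4) 1.3(11.57) + 1.5(4.52) + 0.2(7.25) = 15.04 + 6.78 + 1.45 = 23.27
(5) 1.35(11.57) = 15.62
The controlling combination is 3, giving 26.60 kPa.

26.60 kPa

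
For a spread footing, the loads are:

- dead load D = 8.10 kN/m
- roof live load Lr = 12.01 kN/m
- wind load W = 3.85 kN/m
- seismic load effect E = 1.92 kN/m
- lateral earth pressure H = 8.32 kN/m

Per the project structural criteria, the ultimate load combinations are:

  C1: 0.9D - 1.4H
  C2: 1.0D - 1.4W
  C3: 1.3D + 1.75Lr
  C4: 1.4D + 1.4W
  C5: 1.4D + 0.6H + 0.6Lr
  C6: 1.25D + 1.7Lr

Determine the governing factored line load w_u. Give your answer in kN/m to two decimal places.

C1: 0.9(8.10) - 1.4(8.32) = 7.29 - 11.65 = -4.36
C2: 1.0(8.10) - 1.4(3.85) = 8.10 - 5.39 = 2.71
C3: 1.3(8.10) + 1.75(12.01) = 10.53 + 21.02 = 31.55
C4: 1.4(8.10) + 1.4(3.85) = 11.34 + 5.39 = 16.73
C5: 1.4(8.10) + 0.6(8.32) + 0.6(12.01) = 11.34 + 4.99 + 7.21 = 23.54
C6: 1.25(8.10) + 1.7(12.01) = 30.54
Combination 3 governs: w_u = 31.55 kN/m.

31.55 kN/m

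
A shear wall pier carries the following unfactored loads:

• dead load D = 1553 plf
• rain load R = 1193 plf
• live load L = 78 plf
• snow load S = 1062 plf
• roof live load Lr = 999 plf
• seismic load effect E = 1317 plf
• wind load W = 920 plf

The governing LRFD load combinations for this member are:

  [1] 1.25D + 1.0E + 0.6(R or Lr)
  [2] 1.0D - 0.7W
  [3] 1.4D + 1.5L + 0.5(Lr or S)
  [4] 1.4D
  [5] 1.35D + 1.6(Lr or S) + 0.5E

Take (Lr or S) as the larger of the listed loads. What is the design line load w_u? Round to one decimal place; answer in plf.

(R or Lr) → R = 1193 plf; (Lr or S) → S = 1062 plf.
[1] 1.25(1553) + 1.0(1317) + 0.6(1193) = 1941.3 + 1317.0 + 715.8 = 3974.1
[2] 1.0(1553) - 0.7(920) = 1553.0 - 644.0 = 909.0
[3] 1.4(1553) + 1.5(78) + 0.5(1062) = 2174.2 + 117.0 + 531.0 = 2822.2
[4] 1.4(1553) = 2174.2
[5] 1.35(1553) + 1.6(1062) + 0.5(1317) = 2096.6 + 1699.2 + 658.5 = 4454.3
Combination 5 governs: w_u = 4454.3 plf.

4454.3 plf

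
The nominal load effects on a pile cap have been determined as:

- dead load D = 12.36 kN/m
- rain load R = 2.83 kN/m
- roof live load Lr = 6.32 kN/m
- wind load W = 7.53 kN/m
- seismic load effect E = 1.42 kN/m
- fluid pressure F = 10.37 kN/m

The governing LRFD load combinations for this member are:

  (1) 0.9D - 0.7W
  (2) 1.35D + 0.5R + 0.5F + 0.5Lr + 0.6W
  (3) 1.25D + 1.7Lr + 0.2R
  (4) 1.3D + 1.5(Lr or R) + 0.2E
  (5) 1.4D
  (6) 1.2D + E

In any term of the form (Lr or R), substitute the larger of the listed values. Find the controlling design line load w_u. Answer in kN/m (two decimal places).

30.96 kN/m

(Lr or R) → Lr = 6.32 kN/m.
(1) 0.9(12.36) - 0.7(7.53) = 5.85
(2) 1.35(12.36) + 0.5(2.83) + 0.5(10.37) + 0.5(6.32) + 0.6(7.53) = 30.96
(3) 1.25(12.36) + 1.7(6.32) + 0.2(2.83) = 26.76
(4) 1.3(12.36) + 1.5(6.32) + 0.2(1.42) = 25.83
(5) 1.4(12.36) = 17.30
(6) 1.2(12.36) + 1.0(1.42) = 16.25
Maximum is from combination 2.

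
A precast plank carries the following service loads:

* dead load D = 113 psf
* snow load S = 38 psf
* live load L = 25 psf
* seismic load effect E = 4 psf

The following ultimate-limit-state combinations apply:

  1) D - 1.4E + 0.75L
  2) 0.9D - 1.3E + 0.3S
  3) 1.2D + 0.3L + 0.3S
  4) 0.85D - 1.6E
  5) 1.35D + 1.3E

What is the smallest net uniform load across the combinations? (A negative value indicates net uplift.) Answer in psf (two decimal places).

1) 1.0(113) - 1.4(4) + 0.75(25) = 113.00 - 5.60 + 18.75 = 126.15
2) 0.9(113) - 1.3(4) + 0.3(38) = 101.70 - 5.20 + 11.40 = 107.90
3) 1.2(113) + 0.3(25) + 0.3(38) = 135.60 + 7.50 + 11.40 = 154.50
4) 0.85(113) - 1.6(4) = 96.05 - 6.40 = 89.65
5) 1.35(113) + 1.3(4) = 152.55 + 5.20 = 157.75
Combination 4 gives the minimum: 89.65 psf.

89.65 psf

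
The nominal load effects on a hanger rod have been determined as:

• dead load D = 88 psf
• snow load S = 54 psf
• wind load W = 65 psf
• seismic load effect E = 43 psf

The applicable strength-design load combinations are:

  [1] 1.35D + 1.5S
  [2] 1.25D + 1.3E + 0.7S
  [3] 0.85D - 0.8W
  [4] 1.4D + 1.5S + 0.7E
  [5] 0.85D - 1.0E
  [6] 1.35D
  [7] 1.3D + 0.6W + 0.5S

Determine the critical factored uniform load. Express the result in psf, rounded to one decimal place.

234.3 psf

[1] 1.35(88) + 1.5(54) = 118.8 + 81.0 = 199.8
[2] 1.25(88) + 1.3(43) + 0.7(54) = 110.0 + 55.9 + 37.8 = 203.7
[3] 0.85(88) - 0.8(65) = 74.8 - 52.0 = 22.8
[4] 1.4(88) + 1.5(54) + 0.7(43) = 123.2 + 81.0 + 30.1 = 234.3
[5] 0.85(88) - 1.0(43) = 74.8 - 43.0 = 31.8
[6] 1.35(88) = 118.8
[7] 1.3(88) + 0.6(65) + 0.5(54) = 114.4 + 39.0 + 27.0 = 180.4
Maximum is from combination 4.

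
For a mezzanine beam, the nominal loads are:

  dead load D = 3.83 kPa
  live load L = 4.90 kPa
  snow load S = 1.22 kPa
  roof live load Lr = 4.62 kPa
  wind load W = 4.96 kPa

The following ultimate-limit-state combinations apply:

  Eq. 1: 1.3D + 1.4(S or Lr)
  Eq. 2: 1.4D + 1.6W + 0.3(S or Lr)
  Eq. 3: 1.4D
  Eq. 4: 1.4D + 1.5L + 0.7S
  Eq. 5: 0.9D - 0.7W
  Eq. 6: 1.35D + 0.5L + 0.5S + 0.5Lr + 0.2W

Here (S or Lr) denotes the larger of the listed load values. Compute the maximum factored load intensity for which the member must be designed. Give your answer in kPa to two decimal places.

14.68 kPa

(S or Lr) → Lr = 4.62 kPa.
Eq. 1: 1.3(3.83) + 1.4(4.62) = 11.45
Eq. 2: 1.4(3.83) + 1.6(4.96) + 0.3(4.62) = 14.68
Eq. 3: 1.4(3.83) = 5.36
Eq. 4: 1.4(3.83) + 1.5(4.90) + 0.7(1.22) = 13.57
Eq. 5: 0.9(3.83) - 0.7(4.96) = -0.03
Eq. 6: 1.35(3.83) + 0.5(4.90) + 0.5(1.22) + 0.5(4.62) + 0.2(4.96) = 11.53
The controlling combination is 2, giving 14.68 kPa.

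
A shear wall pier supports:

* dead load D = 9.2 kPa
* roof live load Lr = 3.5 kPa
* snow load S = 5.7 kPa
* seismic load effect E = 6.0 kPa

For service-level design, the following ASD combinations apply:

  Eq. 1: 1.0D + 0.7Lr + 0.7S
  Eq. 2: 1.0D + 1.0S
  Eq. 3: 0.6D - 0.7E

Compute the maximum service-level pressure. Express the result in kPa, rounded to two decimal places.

Eq. 1: 1.0(9.2) + 0.7(3.5) + 0.7(5.7) = 15.64
Eq. 2: 1.0(9.2) + 1.0(5.7) = 14.90
Eq. 3: 0.6(9.2) - 0.7(6.0) = 1.32
Maximum is from combination 1.

15.64 kPa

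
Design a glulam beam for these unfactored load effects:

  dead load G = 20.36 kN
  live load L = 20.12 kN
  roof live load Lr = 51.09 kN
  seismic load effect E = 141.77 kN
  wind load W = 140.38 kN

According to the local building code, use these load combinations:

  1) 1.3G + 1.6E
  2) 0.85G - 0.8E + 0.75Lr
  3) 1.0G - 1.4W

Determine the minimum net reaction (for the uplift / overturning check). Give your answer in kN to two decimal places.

1) 1.3(20.36) + 1.6(141.77) = 26.47 + 226.83 = 253.30
2) 0.85(20.36) - 0.8(141.77) + 0.75(51.09) = 17.31 - 113.42 + 38.32 = -57.79
3) 1.0(20.36) - 1.4(140.38) = 20.36 - 196.53 = -176.17
Combination 3 gives the minimum: -176.17 kN.

-176.17 kN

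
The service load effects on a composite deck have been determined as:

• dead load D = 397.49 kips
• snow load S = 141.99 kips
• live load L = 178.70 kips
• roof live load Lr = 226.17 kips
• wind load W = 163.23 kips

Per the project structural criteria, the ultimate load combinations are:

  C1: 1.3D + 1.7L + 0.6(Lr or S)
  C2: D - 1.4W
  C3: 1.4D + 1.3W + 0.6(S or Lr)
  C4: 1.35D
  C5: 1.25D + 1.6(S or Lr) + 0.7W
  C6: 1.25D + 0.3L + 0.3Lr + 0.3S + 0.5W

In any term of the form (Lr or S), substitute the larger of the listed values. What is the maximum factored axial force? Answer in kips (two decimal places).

(Lr or S) → Lr = 226.17 kips; (S or Lr) → Lr = 226.17 kips.
C1: 1.3(397.49) + 1.7(178.70) + 0.6(226.17) = 516.74 + 303.79 + 135.70 = 956.23
C2: 1.0(397.49) - 1.4(163.23) = 397.49 - 228.52 = 168.97
C3: 1.4(397.49) + 1.3(163.23) + 0.6(226.17) = 556.49 + 212.20 + 135.70 = 904.39
C4: 1.35(397.49) = 536.61
C5: 1.25(397.49) + 1.6(226.17) + 0.7(163.23) = 973.00
C6: 1.25(397.49) + 0.3(178.70) + 0.3(226.17) + 0.3(141.99) + 0.5(163.23) = 496.86 + 53.61 + 67.85 + 42.60 + 81.62 = 742.54
Combination 5 governs: P_u = 973.00 kips.

973.00 kips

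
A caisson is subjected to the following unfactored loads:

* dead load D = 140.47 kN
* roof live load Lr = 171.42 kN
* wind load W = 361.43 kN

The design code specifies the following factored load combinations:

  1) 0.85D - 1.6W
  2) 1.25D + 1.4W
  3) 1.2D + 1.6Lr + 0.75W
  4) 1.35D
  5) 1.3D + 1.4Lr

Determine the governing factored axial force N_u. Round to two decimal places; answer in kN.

713.91 kN

1) 0.85(140.47) - 1.6(361.43) = 119.40 - 578.29 = -458.89
2) 1.25(140.47) + 1.4(361.43) = 175.59 + 506.00 = 681.59
3) 1.2(140.47) + 1.6(171.42) + 0.75(361.43) = 713.91
4) 1.35(140.47) = 189.63
5) 1.3(140.47) + 1.4(171.42) = 182.61 + 239.99 = 422.60
Maximum is from combination 3.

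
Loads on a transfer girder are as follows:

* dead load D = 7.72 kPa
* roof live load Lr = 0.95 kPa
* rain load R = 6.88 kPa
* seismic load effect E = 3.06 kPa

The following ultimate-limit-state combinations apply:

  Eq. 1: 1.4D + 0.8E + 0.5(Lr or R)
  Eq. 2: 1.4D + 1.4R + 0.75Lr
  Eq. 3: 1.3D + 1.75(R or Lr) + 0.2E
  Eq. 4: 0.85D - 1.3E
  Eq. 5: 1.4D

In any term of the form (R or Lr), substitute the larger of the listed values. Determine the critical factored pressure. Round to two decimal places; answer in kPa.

22.69 kPa

(Lr or R) → R = 6.88 kPa; (R or Lr) → R = 6.88 kPa.
Eq. 1: 1.4(7.72) + 0.8(3.06) + 0.5(6.88) = 10.81 + 2.45 + 3.44 = 16.70
Eq. 2: 1.4(7.72) + 1.4(6.88) + 0.75(0.95) = 10.81 + 9.63 + 0.71 = 21.15
Eq. 3: 1.3(7.72) + 1.75(6.88) + 0.2(3.06) = 10.04 + 12.04 + 0.61 = 22.69
Eq. 4: 0.85(7.72) - 1.3(3.06) = 6.56 - 3.98 = 2.58
Eq. 5: 1.4(7.72) = 10.81
Maximum is from combination 3.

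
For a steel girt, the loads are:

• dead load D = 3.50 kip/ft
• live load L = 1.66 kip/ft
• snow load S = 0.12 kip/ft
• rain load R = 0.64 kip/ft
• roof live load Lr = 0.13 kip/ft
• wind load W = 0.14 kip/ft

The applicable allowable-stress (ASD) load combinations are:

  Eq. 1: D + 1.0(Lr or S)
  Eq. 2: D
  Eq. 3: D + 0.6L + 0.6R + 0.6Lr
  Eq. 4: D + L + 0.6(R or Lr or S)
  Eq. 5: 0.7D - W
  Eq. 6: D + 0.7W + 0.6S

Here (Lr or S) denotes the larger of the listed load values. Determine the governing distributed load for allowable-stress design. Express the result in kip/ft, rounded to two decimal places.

(Lr or S) → Lr = 0.13 kip/ft; (R or Lr or S) → R = 0.64 kip/ft.
Eq. 1: 1.0(3.50) + 1.0(0.13) = 3.50 + 0.13 = 3.63
Eq. 2: 1.0(3.50) = 3.50
Eq. 3: 1.0(3.50) + 0.6(1.66) + 0.6(0.64) + 0.6(0.13) = 3.50 + 1.00 + 0.38 + 0.08 = 4.96
Eq. 4: 1.0(3.50) + 1.0(1.66) + 0.6(0.64) = 3.50 + 1.66 + 0.38 = 5.54
Eq. 5: 0.7(3.50) - 1.0(0.14) = 2.45 - 0.14 = 2.31
Eq. 6: 1.0(3.50) + 0.7(0.14) + 0.6(0.12) = 3.50 + 0.10 + 0.07 = 3.67
Combination 4 governs: w = 5.54 kip/ft.

5.54 kip/ft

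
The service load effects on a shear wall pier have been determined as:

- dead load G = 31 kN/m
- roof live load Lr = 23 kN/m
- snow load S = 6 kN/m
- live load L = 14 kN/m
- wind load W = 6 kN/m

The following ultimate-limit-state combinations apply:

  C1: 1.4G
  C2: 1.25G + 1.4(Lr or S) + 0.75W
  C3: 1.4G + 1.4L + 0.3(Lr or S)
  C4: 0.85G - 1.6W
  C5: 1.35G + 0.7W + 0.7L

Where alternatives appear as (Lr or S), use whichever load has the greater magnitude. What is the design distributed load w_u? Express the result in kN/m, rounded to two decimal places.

75.45 kN/m

(Lr or S) → Lr = 23 kN/m.
C1: 1.4(31) = 43.40
C2: 1.25(31) + 1.4(23) + 0.75(6) = 38.75 + 32.20 + 4.50 = 75.45
C3: 1.4(31) + 1.4(14) + 0.3(23) = 43.40 + 19.60 + 6.90 = 69.90
C4: 0.85(31) - 1.6(6) = 26.35 - 9.60 = 16.75
C5: 1.35(31) + 0.7(6) + 0.7(14) = 41.85 + 4.20 + 9.80 = 55.85
Combination 2 governs: w_u = 75.45 kN/m.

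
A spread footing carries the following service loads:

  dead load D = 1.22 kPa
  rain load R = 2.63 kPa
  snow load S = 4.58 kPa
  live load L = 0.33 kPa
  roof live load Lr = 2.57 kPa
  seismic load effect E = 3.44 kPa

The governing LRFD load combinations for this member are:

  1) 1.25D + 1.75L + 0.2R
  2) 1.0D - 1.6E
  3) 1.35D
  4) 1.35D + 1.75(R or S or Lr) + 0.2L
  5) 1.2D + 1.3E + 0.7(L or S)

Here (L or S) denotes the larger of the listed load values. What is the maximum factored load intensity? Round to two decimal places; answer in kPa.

9.73 kPa

(R or S or Lr) → S = 4.58 kPa; (L or S) → S = 4.58 kPa.
1) 1.25(1.22) + 1.75(0.33) + 0.2(2.63) = 2.63
2) 1.0(1.22) - 1.6(3.44) = 1.22 - 5.50 = -4.28
3) 1.35(1.22) = 1.65
4) 1.35(1.22) + 1.75(4.58) + 0.2(0.33) = 9.73
5) 1.2(1.22) + 1.3(3.44) + 0.7(4.58) = 1.46 + 4.47 + 3.21 = 9.14
The controlling combination is 4, giving 9.73 kPa.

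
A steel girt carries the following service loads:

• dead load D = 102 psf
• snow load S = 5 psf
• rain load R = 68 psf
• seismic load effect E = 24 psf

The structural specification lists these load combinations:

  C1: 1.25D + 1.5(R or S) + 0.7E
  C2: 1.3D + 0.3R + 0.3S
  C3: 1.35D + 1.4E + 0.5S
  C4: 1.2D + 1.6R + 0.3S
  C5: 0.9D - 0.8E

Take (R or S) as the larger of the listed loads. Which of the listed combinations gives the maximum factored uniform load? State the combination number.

(R or S) → R = 68 psf.
C1: 1.25(102) + 1.5(68) + 0.7(24) = 127.50 + 102.00 + 16.80 = 246.30
C2: 1.3(102) + 0.3(68) + 0.3(5) = 132.60 + 20.40 + 1.50 = 154.50
C3: 1.35(102) + 1.4(24) + 0.5(5) = 137.70 + 33.60 + 2.50 = 173.80
C4: 1.2(102) + 1.6(68) + 0.3(5) = 122.40 + 108.80 + 1.50 = 232.70
C5: 0.9(102) - 0.8(24) = 91.80 - 19.20 = 72.60
The largest value is 246.30 psf from combination 1.

Combination 1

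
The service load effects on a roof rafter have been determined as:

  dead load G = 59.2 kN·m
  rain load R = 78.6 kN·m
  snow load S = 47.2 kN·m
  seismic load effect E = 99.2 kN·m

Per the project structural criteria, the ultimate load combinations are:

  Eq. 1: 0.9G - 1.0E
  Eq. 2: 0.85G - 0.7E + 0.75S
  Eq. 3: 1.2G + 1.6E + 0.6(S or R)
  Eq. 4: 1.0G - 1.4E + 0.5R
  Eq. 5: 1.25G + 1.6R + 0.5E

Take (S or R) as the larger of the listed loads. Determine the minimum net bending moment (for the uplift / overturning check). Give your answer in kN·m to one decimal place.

(S or R) → R = 78.6 kN·m.
Eq. 1: 0.9(59.2) - 1.0(99.2) = -45.9
Eq. 2: 0.85(59.2) - 0.7(99.2) + 0.75(47.2) = 16.3
Eq. 3: 1.2(59.2) + 1.6(99.2) + 0.6(78.6) = 276.9
Eq. 4: 1.0(59.2) - 1.4(99.2) + 0.5(78.6) = -40.4
Eq. 5: 1.25(59.2) + 1.6(78.6) + 0.5(99.2) = 249.4
Combination 1 gives the minimum: -45.9 kN·m.

-45.9 kN·m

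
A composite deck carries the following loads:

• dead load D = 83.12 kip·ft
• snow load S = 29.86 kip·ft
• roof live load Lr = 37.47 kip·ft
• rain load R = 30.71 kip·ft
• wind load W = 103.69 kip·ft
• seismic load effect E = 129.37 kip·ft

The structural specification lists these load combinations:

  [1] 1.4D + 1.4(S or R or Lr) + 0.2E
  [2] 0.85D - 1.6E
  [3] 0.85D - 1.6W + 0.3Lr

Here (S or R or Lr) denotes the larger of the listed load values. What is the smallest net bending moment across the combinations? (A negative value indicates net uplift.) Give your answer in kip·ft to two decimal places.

-136.34 kip·ft

(S or R or Lr) → Lr = 37.47 kip·ft.
[1] 1.4(83.12) + 1.4(37.47) + 0.2(129.37) = 194.70
[2] 0.85(83.12) - 1.6(129.37) = -136.34
[3] 0.85(83.12) - 1.6(103.69) + 0.3(37.47) = -84.01
Combination 2 gives the minimum: -136.34 kip·ft.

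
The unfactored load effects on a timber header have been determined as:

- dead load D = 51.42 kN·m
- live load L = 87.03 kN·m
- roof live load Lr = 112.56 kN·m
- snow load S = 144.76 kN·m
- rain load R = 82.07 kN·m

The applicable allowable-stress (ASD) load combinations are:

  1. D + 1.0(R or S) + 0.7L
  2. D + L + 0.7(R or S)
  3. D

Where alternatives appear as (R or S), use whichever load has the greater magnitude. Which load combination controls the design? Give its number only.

(R or S) → S = 144.76 kN·m.
1. 1.0(51.42) + 1.0(144.76) + 0.7(87.03) = 51.42 + 144.76 + 60.92 = 257.10
2. 1.0(51.42) + 1.0(87.03) + 0.7(144.76) = 51.42 + 87.03 + 101.33 = 239.78
3. 1.0(51.42) = 51.42
The largest value is 257.10 kN·m from combination 1.

Combination 1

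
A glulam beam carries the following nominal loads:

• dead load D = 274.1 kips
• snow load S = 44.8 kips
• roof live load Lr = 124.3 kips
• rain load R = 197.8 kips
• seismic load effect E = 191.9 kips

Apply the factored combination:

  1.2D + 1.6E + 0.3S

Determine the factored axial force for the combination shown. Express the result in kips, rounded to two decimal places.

649.40 kips

1.2(274.1) + 1.6(191.9) + 0.3(44.8) = 328.92 + 307.04 + 13.44 = 649.40
P_u = 649.40 kips.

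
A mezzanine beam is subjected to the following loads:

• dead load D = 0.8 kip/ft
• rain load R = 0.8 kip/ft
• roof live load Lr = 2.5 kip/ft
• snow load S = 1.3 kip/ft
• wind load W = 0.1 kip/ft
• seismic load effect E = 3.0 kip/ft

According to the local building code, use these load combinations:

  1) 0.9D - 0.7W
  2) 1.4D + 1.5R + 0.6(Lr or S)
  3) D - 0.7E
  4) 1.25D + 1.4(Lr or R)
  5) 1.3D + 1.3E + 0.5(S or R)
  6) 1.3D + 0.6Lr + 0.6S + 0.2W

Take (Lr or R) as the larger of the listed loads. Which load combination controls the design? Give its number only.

Combination 5

(Lr or S) → Lr = 2.5 kip/ft; (Lr or R) → Lr = 2.5 kip/ft; (S or R) → S = 1.3 kip/ft.
1) 0.9(0.8) - 0.7(0.1) = 0.7
2) 1.4(0.8) + 1.5(0.8) + 0.6(2.5) = 1.1 + 1.2 + 1.5 = 3.8
3) 1.0(0.8) - 0.7(3.0) = 0.8 - 2.1 = -1.3
4) 1.25(0.8) + 1.4(2.5) = 1.0 + 3.5 = 4.5
5) 1.3(0.8) + 1.3(3.0) + 0.5(1.3) = 1.0 + 3.9 + 0.7 = 5.6
6) 1.3(0.8) + 0.6(2.5) + 0.6(1.3) + 0.2(0.1) = 1.0 + 1.5 + 0.8 + 0.0 = 3.3
The largest value is 5.6 kip/ft from combination 5.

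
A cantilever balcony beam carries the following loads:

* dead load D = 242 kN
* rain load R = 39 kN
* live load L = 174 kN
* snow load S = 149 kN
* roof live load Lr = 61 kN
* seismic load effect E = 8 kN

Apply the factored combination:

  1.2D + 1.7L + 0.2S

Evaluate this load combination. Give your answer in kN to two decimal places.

616.00 kN

1.2(242) + 1.7(174) + 0.2(149) = 290.40 + 295.80 + 29.80 = 616.00
P_u = 616.00 kN.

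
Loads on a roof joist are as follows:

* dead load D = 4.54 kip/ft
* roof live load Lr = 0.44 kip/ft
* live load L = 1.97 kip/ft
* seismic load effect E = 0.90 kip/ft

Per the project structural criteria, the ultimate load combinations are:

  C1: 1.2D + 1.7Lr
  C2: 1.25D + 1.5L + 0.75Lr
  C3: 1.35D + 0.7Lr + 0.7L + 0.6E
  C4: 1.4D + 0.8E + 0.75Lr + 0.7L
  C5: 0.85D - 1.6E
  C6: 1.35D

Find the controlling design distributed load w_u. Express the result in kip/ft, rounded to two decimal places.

C1: 1.2(4.54) + 1.7(0.44) = 5.45 + 0.75 = 6.20
C2: 1.25(4.54) + 1.5(1.97) + 0.75(0.44) = 8.96
C3: 1.35(4.54) + 0.7(0.44) + 0.7(1.97) + 0.6(0.90) = 6.13 + 0.31 + 1.38 + 0.54 = 8.36
C4: 1.4(4.54) + 0.8(0.90) + 0.75(0.44) + 0.7(1.97) = 6.36 + 0.72 + 0.33 + 1.38 = 8.79
C5: 0.85(4.54) - 1.6(0.90) = 3.86 - 1.44 = 2.42
C6: 1.35(4.54) = 6.13
The controlling combination is 2, giving 8.96 kip/ft.

8.96 kip/ft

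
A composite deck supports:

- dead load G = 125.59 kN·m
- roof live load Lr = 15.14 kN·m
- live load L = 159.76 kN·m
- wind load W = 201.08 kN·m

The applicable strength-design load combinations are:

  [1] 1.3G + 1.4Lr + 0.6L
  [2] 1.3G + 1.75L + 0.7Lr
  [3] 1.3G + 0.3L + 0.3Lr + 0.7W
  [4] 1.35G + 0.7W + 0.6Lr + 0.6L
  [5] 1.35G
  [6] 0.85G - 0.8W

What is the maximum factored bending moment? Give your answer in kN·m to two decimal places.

453.45 kN·m

[1] 1.3(125.59) + 1.4(15.14) + 0.6(159.76) = 280.32
[2] 1.3(125.59) + 1.75(159.76) + 0.7(15.14) = 163.27 + 279.58 + 10.60 = 453.45
[3] 1.3(125.59) + 0.3(159.76) + 0.3(15.14) + 0.7(201.08) = 356.49
[4] 1.35(125.59) + 0.7(201.08) + 0.6(15.14) + 0.6(159.76) = 415.24
[5] 1.35(125.59) = 169.55
[6] 0.85(125.59) - 0.8(201.08) = 106.75 - 160.86 = -54.11
Combination 2 governs: M_u = 453.45 kN·m.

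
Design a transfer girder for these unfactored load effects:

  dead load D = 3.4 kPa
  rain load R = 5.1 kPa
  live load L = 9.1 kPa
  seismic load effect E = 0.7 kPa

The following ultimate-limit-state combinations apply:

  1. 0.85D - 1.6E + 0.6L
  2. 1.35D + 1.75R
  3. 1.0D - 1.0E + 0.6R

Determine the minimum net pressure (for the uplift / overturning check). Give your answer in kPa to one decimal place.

1. 0.85(3.4) - 1.6(0.7) + 0.6(9.1) = 7.2
2. 1.35(3.4) + 1.75(5.1) = 13.5
3. 1.0(3.4) - 1.0(0.7) + 0.6(5.1) = 5.8
Combination 3 gives the minimum: 5.8 kPa.

5.8 kPa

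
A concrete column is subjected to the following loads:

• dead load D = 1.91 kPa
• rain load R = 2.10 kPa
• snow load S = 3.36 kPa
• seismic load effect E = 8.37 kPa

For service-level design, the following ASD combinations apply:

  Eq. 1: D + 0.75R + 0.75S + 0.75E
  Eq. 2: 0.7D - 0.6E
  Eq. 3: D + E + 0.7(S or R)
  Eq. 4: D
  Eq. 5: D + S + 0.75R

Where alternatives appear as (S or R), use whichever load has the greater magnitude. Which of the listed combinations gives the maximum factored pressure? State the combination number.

(S or R) → S = 3.36 kPa.
Eq. 1: 1.0(1.91) + 0.75(2.10) + 0.75(3.36) + 0.75(8.37) = 12.28
Eq. 2: 0.7(1.91) - 0.6(8.37) = -3.69
Eq. 3: 1.0(1.91) + 1.0(8.37) + 0.7(3.36) = 1.91 + 8.37 + 2.35 = 12.63
Eq. 4: 1.0(1.91) = 1.91
Eq. 5: 1.0(1.91) + 1.0(3.36) + 0.75(2.10) = 1.91 + 3.36 + 1.58 = 6.85
The largest value is 12.63 kPa from combination 3.

Combination 3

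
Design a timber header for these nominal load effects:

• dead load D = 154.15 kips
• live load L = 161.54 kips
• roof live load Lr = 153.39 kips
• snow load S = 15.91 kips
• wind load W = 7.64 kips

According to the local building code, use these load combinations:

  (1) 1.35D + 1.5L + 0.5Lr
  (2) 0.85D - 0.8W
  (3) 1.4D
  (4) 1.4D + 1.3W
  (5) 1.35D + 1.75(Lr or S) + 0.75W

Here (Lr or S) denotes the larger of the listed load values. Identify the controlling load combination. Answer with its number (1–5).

(Lr or S) → Lr = 153.39 kips.
(1) 1.35(154.15) + 1.5(161.54) + 0.5(153.39) = 208.10 + 242.31 + 76.70 = 527.11
(2) 0.85(154.15) - 0.8(7.64) = 131.03 - 6.11 = 124.92
(3) 1.4(154.15) = 215.81
(4) 1.4(154.15) + 1.3(7.64) = 215.81 + 9.93 = 225.74
(5) 1.35(154.15) + 1.75(153.39) + 0.75(7.64) = 482.27
The largest value is 527.11 kips from combination 1.

Combination 1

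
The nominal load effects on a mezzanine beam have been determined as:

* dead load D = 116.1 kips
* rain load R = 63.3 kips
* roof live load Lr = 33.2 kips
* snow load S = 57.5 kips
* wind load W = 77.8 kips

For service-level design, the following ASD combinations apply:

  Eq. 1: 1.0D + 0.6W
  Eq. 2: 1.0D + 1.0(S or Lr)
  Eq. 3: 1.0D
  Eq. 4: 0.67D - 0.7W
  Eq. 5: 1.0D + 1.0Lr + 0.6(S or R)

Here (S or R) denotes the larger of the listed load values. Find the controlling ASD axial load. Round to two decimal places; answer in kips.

(S or Lr) → S = 57.5 kips; (S or R) → R = 63.3 kips.
Eq. 1: 1.0(116.1) + 0.6(77.8) = 116.10 + 46.68 = 162.78
Eq. 2: 1.0(116.1) + 1.0(57.5) = 116.10 + 57.50 = 173.60
Eq. 3: 1.0(116.1) = 116.10
Eq. 4: 0.67(116.1) - 0.7(77.8) = 77.79 - 54.46 = 23.33
Eq. 5: 1.0(116.1) + 1.0(33.2) + 0.6(63.3) = 116.10 + 33.20 + 37.98 = 187.28
Combination 5 governs: P = 187.28 kips.

187.28 kips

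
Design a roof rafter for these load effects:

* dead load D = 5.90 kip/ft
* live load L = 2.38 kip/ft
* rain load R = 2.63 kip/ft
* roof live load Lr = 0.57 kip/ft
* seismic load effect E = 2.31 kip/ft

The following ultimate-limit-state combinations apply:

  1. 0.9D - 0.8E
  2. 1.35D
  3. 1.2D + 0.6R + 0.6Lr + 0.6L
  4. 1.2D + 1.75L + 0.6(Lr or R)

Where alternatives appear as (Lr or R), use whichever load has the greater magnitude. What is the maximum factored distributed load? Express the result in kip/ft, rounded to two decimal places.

(Lr or R) → R = 2.63 kip/ft.
1. 0.9(5.90) - 0.8(2.31) = 5.31 - 1.85 = 3.46
2. 1.35(5.90) = 7.97
3. 1.2(5.90) + 0.6(2.63) + 0.6(0.57) + 0.6(2.38) = 7.08 + 1.58 + 0.34 + 1.43 = 10.43
4. 1.2(5.90) + 1.75(2.38) + 0.6(2.63) = 12.82
Maximum is from combination 4.

12.82 kip/ft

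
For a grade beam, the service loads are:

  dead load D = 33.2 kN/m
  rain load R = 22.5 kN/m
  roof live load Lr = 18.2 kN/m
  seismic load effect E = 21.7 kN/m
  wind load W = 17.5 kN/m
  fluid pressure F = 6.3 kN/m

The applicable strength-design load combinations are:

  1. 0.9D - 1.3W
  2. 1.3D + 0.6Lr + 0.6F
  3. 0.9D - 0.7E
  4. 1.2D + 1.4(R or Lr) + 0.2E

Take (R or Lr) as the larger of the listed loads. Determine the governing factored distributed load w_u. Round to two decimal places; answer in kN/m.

(R or Lr) → R = 22.5 kN/m.
1. 0.9(33.2) - 1.3(17.5) = 7.13
2. 1.3(33.2) + 0.6(18.2) + 0.6(6.3) = 57.86
3. 0.9(33.2) - 0.7(21.7) = 14.69
4. 1.2(33.2) + 1.4(22.5) + 0.2(21.7) = 75.68
Maximum is from combination 4.

75.68 kN/m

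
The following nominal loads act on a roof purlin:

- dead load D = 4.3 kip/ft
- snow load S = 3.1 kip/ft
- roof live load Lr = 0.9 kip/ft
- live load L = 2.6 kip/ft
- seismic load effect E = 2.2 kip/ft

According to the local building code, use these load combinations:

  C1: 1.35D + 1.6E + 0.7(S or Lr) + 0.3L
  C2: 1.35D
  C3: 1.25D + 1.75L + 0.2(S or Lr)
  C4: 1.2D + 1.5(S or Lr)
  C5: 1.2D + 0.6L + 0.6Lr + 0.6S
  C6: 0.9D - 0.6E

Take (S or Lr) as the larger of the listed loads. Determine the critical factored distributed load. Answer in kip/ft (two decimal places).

12.28 kip/ft

(S or Lr) → S = 3.1 kip/ft.
C1: 1.35(4.3) + 1.6(2.2) + 0.7(3.1) + 0.3(2.6) = 5.81 + 3.52 + 2.17 + 0.78 = 12.28
C2: 1.35(4.3) = 5.81
C3: 1.25(4.3) + 1.75(2.6) + 0.2(3.1) = 5.38 + 4.55 + 0.62 = 10.55
C4: 1.2(4.3) + 1.5(3.1) = 5.16 + 4.65 = 9.81
C5: 1.2(4.3) + 0.6(2.6) + 0.6(0.9) + 0.6(3.1) = 5.16 + 1.56 + 0.54 + 1.86 = 9.12
C6: 0.9(4.3) - 0.6(2.2) = 3.87 - 1.32 = 2.55
Combination 1 governs: w_u = 12.28 kip/ft.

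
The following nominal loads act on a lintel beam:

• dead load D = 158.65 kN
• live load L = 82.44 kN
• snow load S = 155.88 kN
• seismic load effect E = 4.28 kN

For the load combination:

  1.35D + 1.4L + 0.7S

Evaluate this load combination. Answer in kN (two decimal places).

1.35(158.65) + 1.4(82.44) + 0.7(155.88) = 438.71
V_u = 438.71 kN.

438.71 kN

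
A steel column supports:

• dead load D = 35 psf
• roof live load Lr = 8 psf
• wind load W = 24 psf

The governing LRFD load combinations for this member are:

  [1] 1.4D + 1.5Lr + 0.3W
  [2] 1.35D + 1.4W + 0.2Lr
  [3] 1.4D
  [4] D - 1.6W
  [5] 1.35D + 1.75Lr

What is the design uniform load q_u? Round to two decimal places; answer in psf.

82.45 psf

[1] 1.4(35) + 1.5(8) + 0.3(24) = 49.00 + 12.00 + 7.20 = 68.20
[2] 1.35(35) + 1.4(24) + 0.2(8) = 47.25 + 33.60 + 1.60 = 82.45
[3] 1.4(35) = 49.00
[4] 1.0(35) - 1.6(24) = 35.00 - 38.40 = -3.40
[5] 1.35(35) + 1.75(8) = 47.25 + 14.00 = 61.25
Combination 2 governs: q_u = 82.45 psf.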